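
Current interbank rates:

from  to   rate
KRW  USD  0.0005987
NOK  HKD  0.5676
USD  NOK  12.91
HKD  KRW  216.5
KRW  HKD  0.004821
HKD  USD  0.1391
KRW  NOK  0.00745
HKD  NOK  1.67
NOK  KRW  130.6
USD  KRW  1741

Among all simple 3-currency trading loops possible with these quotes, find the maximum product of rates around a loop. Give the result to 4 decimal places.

1.1675

USD→KRW→HKD→USD: 1741 × 0.004821 × 0.1391 = 1.16752
KRW→HKD→NOK→KRW: 0.004821 × 1.67 × 130.6 = 1.05147
USD→NOK→HKD→USD: 12.91 × 0.5676 × 0.1391 = 1.01929
USD→NOK→KRW→USD: 12.91 × 130.6 × 0.0005987 = 1.00944
KRW→NOK→HKD→KRW: 0.00745 × 0.5676 × 216.5 = 0.91550
Maximum is USD→KRW→HKD→USD at 1.1675; arbitrage exists.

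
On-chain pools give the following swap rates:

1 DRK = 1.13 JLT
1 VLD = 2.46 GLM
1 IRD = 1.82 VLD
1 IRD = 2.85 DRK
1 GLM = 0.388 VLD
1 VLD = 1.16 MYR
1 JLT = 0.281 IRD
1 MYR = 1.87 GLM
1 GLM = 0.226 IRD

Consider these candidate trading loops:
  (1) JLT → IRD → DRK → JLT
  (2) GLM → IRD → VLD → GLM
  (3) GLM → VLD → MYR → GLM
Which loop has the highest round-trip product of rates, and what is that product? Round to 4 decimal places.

1.0118

(1) 0.281 × 2.85 × 1.13 = 0.90496
(2) 0.226 × 1.82 × 2.46 = 1.01185
(3) 0.388 × 1.16 × 1.87 = 0.84165
Highest is cycle (2) at 1.0118 (>1, arbitrage).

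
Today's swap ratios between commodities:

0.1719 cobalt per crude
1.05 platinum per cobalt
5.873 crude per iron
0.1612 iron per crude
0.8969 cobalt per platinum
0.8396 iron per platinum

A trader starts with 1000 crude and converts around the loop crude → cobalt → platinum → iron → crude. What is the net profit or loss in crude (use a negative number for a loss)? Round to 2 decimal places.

1000 crude × 0.1719 = 171.9 cobalt
171.9 cobalt × 1.05 = 180.495 platinum
180.495 platinum × 0.8396 = 151.543602 iron
151.543602 iron × 5.873 = 890.015574546 crude
Net change: 890.015574546 − 1000 = -109.984425454 crude

-109.98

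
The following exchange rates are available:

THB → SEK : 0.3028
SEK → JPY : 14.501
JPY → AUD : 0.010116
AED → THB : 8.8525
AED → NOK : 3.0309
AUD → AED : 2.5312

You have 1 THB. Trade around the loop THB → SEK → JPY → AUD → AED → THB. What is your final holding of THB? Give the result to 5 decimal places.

0.99530

1 THB × 0.3028 = 0.3028 SEK
0.3028 SEK × 14.501 = 4.3909028 JPY
4.3909028 JPY × 0.010116 = 0.0444183727248 AUD
0.0444183727248 AUD × 2.5312 = 0.11243178504101376 AED
0.11243178504101376 AED × 8.8525 = 0.9953023770755743104 THB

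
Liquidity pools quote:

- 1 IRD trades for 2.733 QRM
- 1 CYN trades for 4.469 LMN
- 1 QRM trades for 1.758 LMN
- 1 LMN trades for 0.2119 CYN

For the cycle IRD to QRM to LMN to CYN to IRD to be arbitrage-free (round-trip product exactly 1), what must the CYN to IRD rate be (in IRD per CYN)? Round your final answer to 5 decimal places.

Known legs of the cycle: 2.733 × 1.758 × 0.2119 = 1.0180977066
For no arbitrage the full-cycle product must be 1, so the missing rate is 1 / 1.0180977066 ≈ 0.9822240.

0.98222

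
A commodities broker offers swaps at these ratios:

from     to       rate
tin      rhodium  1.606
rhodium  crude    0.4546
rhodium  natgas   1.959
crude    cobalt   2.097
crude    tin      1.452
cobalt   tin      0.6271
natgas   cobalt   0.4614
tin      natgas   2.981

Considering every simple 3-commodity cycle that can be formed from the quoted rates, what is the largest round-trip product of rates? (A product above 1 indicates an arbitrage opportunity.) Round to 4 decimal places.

tin→rhodium→crude→tin: 1.606 × 0.4546 × 1.452 = 1.06009
tin→natgas→cobalt→tin: 2.981 × 0.4614 × 0.6271 = 0.86253
Maximum is tin→rhodium→crude→tin at 1.0601; arbitrage exists.

1.0601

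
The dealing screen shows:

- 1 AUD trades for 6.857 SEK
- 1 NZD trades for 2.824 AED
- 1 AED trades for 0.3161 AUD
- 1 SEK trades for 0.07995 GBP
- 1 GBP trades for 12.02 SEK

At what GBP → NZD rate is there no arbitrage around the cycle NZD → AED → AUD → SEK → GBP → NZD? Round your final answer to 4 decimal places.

2.0434

Known legs of the cycle: 2.824 × 0.3161 × 6.857 × 0.07995 = 0.48937502970876
For no arbitrage the full-cycle product must be 1, so the missing rate is 1 / 0.48937502970876 ≈ 2.043423.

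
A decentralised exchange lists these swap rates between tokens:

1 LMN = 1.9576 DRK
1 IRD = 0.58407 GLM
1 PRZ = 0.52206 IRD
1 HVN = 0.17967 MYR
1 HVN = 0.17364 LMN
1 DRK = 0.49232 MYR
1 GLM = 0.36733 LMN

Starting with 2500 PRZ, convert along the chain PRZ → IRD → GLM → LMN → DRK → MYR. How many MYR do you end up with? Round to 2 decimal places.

269.87

2500 PRZ × 0.52206 = 1305.15 IRD
1305.15 IRD × 0.58407 = 762.2989605 GLM
762.2989605 GLM × 0.36733 = 280.015277160465 LMN
280.015277160465 LMN × 1.9576 = 548.157906569326284 DRK
548.157906569326284 DRK × 0.49232 = 269.86910056221071613888 MYR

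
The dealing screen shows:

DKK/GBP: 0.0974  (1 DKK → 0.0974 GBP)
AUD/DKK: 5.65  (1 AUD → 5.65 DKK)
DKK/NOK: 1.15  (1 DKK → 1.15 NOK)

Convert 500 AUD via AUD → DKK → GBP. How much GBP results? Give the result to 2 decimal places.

500 AUD × 5.65 = 2825 DKK
2825 DKK × 0.0974 = 275.155 GBP

275.16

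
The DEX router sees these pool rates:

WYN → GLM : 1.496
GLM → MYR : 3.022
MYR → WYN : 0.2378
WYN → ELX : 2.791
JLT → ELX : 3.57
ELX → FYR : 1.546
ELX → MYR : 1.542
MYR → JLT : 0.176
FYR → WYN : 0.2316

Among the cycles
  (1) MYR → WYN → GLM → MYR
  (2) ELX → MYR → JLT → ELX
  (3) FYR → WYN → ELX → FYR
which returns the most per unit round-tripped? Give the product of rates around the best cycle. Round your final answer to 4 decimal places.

1.0751

(1) 0.2378 × 1.496 × 3.022 = 1.07507
(2) 1.542 × 0.176 × 3.57 = 0.96887
(3) 0.2316 × 2.791 × 1.546 = 0.99933
Highest is cycle (1) at 1.0751 (>1, arbitrage).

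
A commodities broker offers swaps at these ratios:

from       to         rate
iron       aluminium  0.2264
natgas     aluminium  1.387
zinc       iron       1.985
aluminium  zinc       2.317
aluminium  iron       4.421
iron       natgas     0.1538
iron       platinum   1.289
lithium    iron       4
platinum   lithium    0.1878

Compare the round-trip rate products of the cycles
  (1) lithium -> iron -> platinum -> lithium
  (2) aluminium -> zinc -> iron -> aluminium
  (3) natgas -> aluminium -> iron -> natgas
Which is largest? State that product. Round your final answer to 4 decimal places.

1.0413

(1) 4 × 1.289 × 0.1878 = 0.96830
(2) 2.317 × 1.985 × 0.2264 = 1.04127
(3) 1.387 × 4.421 × 0.1538 = 0.94309
Highest is cycle (2) at 1.0413 (>1, arbitrage).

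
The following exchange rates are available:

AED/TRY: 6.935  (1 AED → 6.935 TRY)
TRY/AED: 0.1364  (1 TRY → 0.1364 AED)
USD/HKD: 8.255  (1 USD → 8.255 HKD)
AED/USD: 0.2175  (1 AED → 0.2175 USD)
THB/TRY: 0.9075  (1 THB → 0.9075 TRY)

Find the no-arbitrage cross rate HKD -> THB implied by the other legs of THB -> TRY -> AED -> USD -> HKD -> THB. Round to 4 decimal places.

Known legs of the cycle: 0.9075 × 0.1364 × 0.2175 × 8.255 = 0.2222477346375
For no arbitrage the full-cycle product must be 1, so the missing rate is 1 / 0.2222477346375 ≈ 4.499483.

4.4995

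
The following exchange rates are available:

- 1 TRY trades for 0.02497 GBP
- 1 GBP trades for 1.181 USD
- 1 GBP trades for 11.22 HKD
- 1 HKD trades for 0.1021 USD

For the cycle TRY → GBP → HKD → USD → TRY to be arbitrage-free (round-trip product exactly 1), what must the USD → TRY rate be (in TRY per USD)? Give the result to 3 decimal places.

Known legs of the cycle: 0.02497 × 11.22 × 0.1021 = 0.02860468314
For no arbitrage the full-cycle product must be 1, so the missing rate is 1 / 0.02860468314 ≈ 34.95931.

34.959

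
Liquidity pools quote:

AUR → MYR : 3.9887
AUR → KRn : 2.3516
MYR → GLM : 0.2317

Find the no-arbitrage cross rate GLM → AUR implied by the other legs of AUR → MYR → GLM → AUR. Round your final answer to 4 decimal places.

Known legs of the cycle: 3.9887 × 0.2317 = 0.92418179
For no arbitrage the full-cycle product must be 1, so the missing rate is 1 / 0.92418179 ≈ 1.082038.

1.0820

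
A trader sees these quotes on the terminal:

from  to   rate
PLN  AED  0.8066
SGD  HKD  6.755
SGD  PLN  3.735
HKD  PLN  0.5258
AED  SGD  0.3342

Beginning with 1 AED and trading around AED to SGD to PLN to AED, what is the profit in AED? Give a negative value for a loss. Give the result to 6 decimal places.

1 AED × 0.3342 = 0.3342 SGD
0.3342 SGD × 3.735 = 1.248237 PLN
1.248237 PLN × 0.8066 = 1.0068279642 AED
Net change: 1.0068279642 − 1 = 0.0068279642 AED

0.006828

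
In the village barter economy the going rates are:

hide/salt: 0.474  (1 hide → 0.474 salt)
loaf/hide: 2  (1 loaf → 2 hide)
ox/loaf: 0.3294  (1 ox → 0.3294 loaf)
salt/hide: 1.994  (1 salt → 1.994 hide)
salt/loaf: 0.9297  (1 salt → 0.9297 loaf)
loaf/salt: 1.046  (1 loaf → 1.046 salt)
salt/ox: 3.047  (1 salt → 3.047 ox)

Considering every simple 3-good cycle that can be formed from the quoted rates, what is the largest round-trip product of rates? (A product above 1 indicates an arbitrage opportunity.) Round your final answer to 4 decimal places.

1.0499

ox→loaf→salt→ox: 0.3294 × 1.046 × 3.047 = 1.04985
hide→salt→loaf→hide: 0.474 × 0.9297 × 2 = 0.88136
Maximum is ox→loaf→salt→ox at 1.0499; arbitrage exists.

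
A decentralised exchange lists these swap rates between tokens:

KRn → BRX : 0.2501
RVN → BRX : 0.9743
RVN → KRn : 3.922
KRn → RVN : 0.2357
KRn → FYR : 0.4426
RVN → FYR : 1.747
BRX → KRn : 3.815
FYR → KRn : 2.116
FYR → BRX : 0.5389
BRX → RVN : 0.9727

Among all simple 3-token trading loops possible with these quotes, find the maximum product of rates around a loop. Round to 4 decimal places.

0.9541

BRX→RVN→KRn→BRX: 0.9727 × 3.922 × 0.2501 = 0.95411
BRX→RVN→FYR→BRX: 0.9727 × 1.747 × 0.5389 = 0.91576
BRX→KRn→FYR→BRX: 3.815 × 0.4426 × 0.5389 = 0.90994
BRX→KRn→RVN→BRX: 3.815 × 0.2357 × 0.9743 = 0.87609
KRn→RVN→FYR→KRn: 0.2357 × 1.747 × 2.116 = 0.87130
Maximum is BRX→RVN→KRn→BRX at 0.9541; no arbitrage — every cycle loses value.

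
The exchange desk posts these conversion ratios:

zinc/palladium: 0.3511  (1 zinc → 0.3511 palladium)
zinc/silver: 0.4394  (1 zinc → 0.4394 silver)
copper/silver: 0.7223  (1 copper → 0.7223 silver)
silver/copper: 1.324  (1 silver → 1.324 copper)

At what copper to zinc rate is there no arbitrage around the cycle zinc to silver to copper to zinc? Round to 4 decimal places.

Known legs of the cycle: 0.4394 × 1.324 = 0.5817656
For no arbitrage the full-cycle product must be 1, so the missing rate is 1 / 0.5817656 ≈ 1.718905.

1.7189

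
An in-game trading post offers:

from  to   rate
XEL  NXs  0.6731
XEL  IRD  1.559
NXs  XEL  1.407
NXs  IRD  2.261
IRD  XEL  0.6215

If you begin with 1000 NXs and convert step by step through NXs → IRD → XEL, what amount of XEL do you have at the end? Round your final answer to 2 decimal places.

1000 NXs × 2.261 = 2261 IRD
2261 IRD × 0.6215 = 1405.2115 XEL

1405.21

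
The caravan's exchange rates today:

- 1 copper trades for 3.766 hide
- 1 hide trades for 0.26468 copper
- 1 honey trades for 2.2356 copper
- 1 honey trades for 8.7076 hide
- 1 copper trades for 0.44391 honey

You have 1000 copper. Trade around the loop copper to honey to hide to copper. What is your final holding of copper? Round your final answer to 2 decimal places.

1000 copper × 0.44391 = 443.91 honey
443.91 honey × 8.7076 = 3865.390716 hide
3865.390716 hide × 0.26468 = 1023.09161471088 copper

1023.09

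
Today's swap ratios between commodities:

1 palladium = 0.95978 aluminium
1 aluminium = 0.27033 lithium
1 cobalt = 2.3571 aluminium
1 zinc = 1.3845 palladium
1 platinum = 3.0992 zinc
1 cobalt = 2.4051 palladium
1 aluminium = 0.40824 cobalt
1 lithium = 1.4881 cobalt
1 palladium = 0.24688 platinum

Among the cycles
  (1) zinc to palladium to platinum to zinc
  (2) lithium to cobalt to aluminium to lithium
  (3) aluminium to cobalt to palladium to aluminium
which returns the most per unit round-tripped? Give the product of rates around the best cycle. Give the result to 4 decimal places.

(1) 1.3845 × 0.24688 × 3.0992 = 1.05932
(2) 1.4881 × 2.3571 × 0.27033 = 0.94821
(3) 0.40824 × 2.4051 × 0.95978 = 0.94237
Highest is cycle (1) at 1.0593 (>1, arbitrage).

1.0593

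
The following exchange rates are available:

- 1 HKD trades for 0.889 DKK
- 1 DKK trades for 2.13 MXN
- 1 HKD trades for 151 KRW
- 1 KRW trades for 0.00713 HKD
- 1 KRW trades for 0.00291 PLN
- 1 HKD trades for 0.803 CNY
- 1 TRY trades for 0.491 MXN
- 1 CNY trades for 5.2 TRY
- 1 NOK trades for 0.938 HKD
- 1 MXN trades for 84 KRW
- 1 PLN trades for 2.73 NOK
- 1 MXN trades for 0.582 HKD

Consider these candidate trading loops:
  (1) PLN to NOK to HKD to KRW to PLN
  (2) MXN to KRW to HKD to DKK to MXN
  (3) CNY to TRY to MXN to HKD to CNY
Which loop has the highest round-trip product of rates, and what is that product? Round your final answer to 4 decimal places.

(1) 2.73 × 0.938 × 151 × 0.00291 = 1.12521
(2) 84 × 0.00713 × 0.889 × 2.13 = 1.13410
(3) 5.2 × 0.491 × 0.582 × 0.803 = 1.19323
Highest is cycle (3) at 1.1932 (>1, arbitrage).

1.1932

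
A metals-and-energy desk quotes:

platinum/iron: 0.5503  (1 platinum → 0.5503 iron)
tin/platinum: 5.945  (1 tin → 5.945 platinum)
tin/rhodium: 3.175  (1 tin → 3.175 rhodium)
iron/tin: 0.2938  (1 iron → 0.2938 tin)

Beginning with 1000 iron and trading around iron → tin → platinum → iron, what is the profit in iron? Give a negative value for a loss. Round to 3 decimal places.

-38.823

1000 iron × 0.2938 = 293.8 tin
293.8 tin × 5.945 = 1746.641 platinum
1746.641 platinum × 0.5503 = 961.1765423 iron
Net change: 961.1765423 − 1000 = -38.8234577 iron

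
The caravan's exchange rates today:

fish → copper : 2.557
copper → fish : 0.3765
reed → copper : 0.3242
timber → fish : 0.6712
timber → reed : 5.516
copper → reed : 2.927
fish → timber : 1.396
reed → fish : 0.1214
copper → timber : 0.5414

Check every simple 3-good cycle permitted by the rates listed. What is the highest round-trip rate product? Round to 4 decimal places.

copper→timber→reed→copper: 0.5414 × 5.516 × 0.3242 = 0.96818
fish→timber→reed→fish: 1.396 × 5.516 × 0.1214 = 0.93482
fish→copper→timber→fish: 2.557 × 0.5414 × 0.6712 = 0.92918
fish→copper→reed→fish: 2.557 × 2.927 × 0.1214 = 0.90860
Maximum is copper→timber→reed→copper at 0.9682; no arbitrage — every cycle loses value.

0.9682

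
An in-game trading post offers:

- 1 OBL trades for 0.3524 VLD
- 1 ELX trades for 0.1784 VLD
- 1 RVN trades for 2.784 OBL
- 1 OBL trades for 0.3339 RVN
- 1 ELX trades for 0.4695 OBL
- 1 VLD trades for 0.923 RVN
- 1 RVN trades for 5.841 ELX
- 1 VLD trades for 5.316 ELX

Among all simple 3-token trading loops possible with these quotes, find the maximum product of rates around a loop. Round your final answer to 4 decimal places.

0.9618

VLD→RVN→ELX→VLD: 0.923 × 5.841 × 0.1784 = 0.96180
RVN→ELX→OBL→RVN: 5.841 × 0.4695 × 0.3339 = 0.91567
VLD→RVN→OBL→VLD: 0.923 × 2.784 × 0.3524 = 0.90554
VLD→ELX→OBL→VLD: 5.316 × 0.4695 × 0.3524 = 0.87954
Maximum is VLD→RVN→ELX→VLD at 0.9618; no arbitrage — every cycle loses value.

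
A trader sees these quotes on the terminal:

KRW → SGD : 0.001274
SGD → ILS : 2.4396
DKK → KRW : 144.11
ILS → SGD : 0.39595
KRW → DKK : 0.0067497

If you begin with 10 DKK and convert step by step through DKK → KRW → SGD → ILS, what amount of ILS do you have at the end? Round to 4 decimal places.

4.4790

10 DKK × 144.11 = 1441.1 KRW
1441.1 KRW × 0.001274 = 1.8359614 SGD
1.8359614 SGD × 2.4396 = 4.47901143144 ILS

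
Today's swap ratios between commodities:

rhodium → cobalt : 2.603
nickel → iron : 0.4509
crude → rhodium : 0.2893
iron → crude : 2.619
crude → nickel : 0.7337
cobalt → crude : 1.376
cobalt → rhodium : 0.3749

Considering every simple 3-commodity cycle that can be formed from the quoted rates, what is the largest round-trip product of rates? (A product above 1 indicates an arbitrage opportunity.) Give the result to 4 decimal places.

cobalt→crude→rhodium→cobalt: 1.376 × 0.2893 × 2.603 = 1.03619
nickel→iron→crude→nickel: 0.4509 × 2.619 × 0.7337 = 0.86643
Maximum is cobalt→crude→rhodium→cobalt at 1.0362; arbitrage exists.

1.0362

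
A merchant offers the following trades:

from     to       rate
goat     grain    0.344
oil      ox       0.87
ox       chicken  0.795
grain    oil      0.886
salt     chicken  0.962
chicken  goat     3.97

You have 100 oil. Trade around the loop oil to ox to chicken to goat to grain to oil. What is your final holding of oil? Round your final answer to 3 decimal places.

83.689

100 oil × 0.87 = 87 ox
87 ox × 0.795 = 69.165 chicken
69.165 chicken × 3.97 = 274.58505 goat
274.58505 goat × 0.344 = 94.4572572 grain
94.4572572 grain × 0.886 = 83.6891298792 oil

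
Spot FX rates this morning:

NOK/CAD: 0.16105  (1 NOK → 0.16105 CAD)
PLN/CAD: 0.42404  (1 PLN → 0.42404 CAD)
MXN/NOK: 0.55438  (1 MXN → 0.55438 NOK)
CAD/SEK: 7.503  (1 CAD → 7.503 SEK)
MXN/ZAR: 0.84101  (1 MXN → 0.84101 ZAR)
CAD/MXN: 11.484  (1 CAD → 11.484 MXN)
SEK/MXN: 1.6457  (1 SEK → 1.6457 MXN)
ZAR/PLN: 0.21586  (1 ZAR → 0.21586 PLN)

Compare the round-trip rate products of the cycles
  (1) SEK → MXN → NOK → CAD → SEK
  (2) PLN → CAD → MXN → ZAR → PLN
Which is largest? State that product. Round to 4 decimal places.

1.1024

(1) 1.6457 × 0.55438 × 0.16105 × 7.503 = 1.10244
(2) 0.42404 × 11.484 × 0.84101 × 0.21586 = 0.88404
Highest is cycle (1) at 1.1024 (>1, arbitrage).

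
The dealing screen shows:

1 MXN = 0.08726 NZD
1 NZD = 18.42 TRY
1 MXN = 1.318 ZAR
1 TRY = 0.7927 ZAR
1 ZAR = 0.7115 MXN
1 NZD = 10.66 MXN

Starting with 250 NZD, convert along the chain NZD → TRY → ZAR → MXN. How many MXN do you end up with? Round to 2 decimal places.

2597.25

250 NZD × 18.42 = 4605 TRY
4605 TRY × 0.7927 = 3650.3835 ZAR
3650.3835 ZAR × 0.7115 = 2597.24786025 MXN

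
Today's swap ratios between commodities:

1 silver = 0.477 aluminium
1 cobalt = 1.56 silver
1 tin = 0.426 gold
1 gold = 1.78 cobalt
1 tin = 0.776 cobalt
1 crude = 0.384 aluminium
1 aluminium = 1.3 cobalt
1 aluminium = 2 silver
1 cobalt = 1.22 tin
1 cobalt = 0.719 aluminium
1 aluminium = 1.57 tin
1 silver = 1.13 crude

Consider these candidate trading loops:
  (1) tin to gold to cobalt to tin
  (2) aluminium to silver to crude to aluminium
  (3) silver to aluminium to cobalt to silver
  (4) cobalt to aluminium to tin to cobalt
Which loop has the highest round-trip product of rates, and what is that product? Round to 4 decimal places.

(1) 0.426 × 1.78 × 1.22 = 0.92510
(2) 2 × 1.13 × 0.384 = 0.86784
(3) 0.477 × 1.3 × 1.56 = 0.96736
(4) 0.719 × 1.57 × 0.776 = 0.87597
Highest is cycle (3) at 0.9674 (≤1, no arbitrage).

0.9674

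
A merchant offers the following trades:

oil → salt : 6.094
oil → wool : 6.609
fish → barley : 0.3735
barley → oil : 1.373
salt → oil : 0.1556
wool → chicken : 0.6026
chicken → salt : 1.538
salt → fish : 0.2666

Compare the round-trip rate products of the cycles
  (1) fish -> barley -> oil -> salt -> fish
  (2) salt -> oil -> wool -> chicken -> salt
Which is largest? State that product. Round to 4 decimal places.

(1) 0.3735 × 1.373 × 6.094 × 0.2666 = 0.83315
(2) 0.1556 × 6.609 × 0.6026 × 1.538 = 0.95308
Highest is cycle (2) at 0.9531 (≤1, no arbitrage).

0.9531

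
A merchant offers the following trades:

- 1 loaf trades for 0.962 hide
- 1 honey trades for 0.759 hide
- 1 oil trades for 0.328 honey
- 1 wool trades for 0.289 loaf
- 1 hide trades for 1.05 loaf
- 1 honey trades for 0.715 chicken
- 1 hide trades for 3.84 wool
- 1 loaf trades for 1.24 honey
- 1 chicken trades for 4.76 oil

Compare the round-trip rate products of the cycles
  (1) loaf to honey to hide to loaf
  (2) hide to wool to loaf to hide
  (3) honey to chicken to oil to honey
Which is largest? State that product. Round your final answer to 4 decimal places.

(1) 1.24 × 0.759 × 1.05 = 0.98822
(2) 3.84 × 0.289 × 0.962 = 1.06759
(3) 0.715 × 4.76 × 0.328 = 1.11632
Highest is cycle (3) at 1.1163 (>1, arbitrage).

1.1163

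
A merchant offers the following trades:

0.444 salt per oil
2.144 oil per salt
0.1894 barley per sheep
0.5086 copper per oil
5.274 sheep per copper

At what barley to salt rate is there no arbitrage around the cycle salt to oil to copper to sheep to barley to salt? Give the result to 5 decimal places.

Known legs of the cycle: 2.144 × 0.5086 × 5.274 × 0.1894 = 1.08923411983104
For no arbitrage the full-cycle product must be 1, so the missing rate is 1 / 1.08923411983104 ≈ 0.9180763.

0.91808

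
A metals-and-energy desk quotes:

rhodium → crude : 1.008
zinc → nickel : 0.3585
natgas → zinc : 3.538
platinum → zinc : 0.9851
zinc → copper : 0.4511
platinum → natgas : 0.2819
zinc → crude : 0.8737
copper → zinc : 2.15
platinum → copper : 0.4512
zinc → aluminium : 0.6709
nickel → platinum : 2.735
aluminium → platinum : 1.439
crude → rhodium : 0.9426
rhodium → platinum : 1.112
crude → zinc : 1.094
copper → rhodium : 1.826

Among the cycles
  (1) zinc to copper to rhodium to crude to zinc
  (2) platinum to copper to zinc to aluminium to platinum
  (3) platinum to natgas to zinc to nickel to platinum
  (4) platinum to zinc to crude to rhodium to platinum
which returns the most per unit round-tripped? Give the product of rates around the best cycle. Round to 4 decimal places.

0.9779

(1) 0.4511 × 1.826 × 1.008 × 1.094 = 0.90835
(2) 0.4512 × 2.15 × 0.6709 × 1.439 = 0.93654
(3) 0.2819 × 3.538 × 0.3585 × 2.735 = 0.97791
(4) 0.9851 × 0.8737 × 0.9426 × 1.112 = 0.90214
Highest is cycle (3) at 0.9779 (≤1, no arbitrage).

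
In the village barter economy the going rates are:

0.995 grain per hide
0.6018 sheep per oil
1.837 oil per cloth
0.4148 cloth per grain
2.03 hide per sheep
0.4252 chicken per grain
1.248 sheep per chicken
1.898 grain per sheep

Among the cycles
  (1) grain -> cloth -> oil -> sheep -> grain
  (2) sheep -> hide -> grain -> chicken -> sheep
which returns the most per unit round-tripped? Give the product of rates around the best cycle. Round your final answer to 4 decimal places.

(1) 0.4148 × 1.837 × 0.6018 × 1.898 = 0.87035
(2) 2.03 × 0.995 × 0.4252 × 1.248 = 1.07183
Highest is cycle (2) at 1.0718 (>1, arbitrage).

1.0718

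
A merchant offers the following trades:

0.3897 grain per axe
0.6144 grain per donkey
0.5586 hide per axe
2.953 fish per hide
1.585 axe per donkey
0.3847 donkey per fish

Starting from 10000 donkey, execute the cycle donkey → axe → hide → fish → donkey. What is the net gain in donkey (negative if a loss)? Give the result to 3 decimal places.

10000 donkey × 1.585 = 15850 axe
15850 axe × 0.5586 = 8853.81 hide
8853.81 hide × 2.953 = 26145.30093 fish
26145.30093 fish × 0.3847 = 10058.097267771 donkey
Net change: 10058.097267771 − 10000 = 58.097267771 donkey

58.097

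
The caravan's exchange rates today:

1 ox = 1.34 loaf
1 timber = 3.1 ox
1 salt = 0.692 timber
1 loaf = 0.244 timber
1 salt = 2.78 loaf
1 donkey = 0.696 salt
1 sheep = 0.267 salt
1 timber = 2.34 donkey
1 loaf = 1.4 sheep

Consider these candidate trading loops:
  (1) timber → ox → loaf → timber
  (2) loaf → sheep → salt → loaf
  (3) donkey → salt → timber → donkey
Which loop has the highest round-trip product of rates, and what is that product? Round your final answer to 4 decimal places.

(1) 3.1 × 1.34 × 0.244 = 1.01358
(2) 1.4 × 0.267 × 2.78 = 1.03916
(3) 0.696 × 0.692 × 2.34 = 1.12702
Highest is cycle (3) at 1.1270 (>1, arbitrage).

1.1270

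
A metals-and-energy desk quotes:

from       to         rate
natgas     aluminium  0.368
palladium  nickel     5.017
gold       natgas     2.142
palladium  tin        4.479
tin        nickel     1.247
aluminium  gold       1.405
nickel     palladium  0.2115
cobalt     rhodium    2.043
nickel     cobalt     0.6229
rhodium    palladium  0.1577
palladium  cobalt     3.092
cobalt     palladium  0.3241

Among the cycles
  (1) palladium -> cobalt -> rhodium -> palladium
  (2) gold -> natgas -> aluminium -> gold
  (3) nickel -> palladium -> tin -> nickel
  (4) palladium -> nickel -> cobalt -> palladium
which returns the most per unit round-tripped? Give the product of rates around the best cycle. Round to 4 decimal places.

1.1813

(1) 3.092 × 2.043 × 0.1577 = 0.99618
(2) 2.142 × 0.368 × 1.405 = 1.10750
(3) 0.2115 × 4.479 × 1.247 = 1.18129
(4) 5.017 × 0.6229 × 0.3241 = 1.01284
Highest is cycle (3) at 1.1813 (>1, arbitrage).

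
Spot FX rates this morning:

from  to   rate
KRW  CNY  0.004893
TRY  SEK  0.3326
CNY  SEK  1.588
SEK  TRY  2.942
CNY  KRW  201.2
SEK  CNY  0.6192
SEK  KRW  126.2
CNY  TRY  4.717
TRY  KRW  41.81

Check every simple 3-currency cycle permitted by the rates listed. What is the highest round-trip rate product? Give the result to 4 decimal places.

0.9806

CNY→SEK→KRW→CNY: 1.588 × 126.2 × 0.004893 = 0.98058
CNY→TRY→SEK→CNY: 4.717 × 0.3326 × 0.6192 = 0.97145
CNY→TRY→KRW→CNY: 4.717 × 41.81 × 0.004893 = 0.96499
Maximum is CNY→SEK→KRW→CNY at 0.9806; no arbitrage — every cycle loses value.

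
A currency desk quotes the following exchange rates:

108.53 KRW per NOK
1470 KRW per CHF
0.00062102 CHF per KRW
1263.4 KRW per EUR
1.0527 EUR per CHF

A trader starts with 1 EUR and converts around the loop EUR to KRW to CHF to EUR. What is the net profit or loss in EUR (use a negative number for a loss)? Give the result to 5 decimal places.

1 EUR × 1263.4 = 1263.4 KRW
1263.4 KRW × 0.00062102 = 0.784596668 CHF
0.784596668 CHF × 1.0527 = 0.8259449124036 EUR
Net change: 0.8259449124036 − 1 = -0.1740550875964 EUR

-0.17406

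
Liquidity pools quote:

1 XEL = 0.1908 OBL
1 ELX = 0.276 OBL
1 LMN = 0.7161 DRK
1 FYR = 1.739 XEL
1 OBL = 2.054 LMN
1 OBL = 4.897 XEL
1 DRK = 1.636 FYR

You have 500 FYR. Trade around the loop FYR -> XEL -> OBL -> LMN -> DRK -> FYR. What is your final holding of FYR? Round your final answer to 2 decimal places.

500 FYR × 1.739 = 869.5 XEL
869.5 XEL × 0.1908 = 165.9006 OBL
165.9006 OBL × 2.054 = 340.7598324 LMN
340.7598324 LMN × 0.7161 = 244.01811598164 DRK
244.01811598164 DRK × 1.636 = 399.21363774596304 FYR

399.21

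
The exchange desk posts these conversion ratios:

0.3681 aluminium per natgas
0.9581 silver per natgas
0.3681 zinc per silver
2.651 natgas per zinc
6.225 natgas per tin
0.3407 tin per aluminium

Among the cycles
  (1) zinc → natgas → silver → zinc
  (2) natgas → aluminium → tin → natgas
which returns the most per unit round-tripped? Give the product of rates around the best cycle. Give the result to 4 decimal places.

0.9349

(1) 2.651 × 0.9581 × 0.3681 = 0.93495
(2) 0.3681 × 0.3407 × 6.225 = 0.78069
Highest is cycle (1) at 0.9349 (≤1, no arbitrage).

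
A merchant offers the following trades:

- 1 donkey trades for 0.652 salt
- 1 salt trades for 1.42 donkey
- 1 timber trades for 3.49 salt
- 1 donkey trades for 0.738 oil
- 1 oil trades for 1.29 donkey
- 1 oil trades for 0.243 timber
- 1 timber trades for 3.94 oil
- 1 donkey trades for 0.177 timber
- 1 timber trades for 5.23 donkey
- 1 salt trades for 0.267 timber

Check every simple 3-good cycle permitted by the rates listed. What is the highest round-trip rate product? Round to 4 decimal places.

0.9379

timber→donkey→oil→timber: 5.23 × 0.738 × 0.243 = 0.93792
timber→donkey→salt→timber: 5.23 × 0.652 × 0.267 = 0.91046
timber→oil→donkey→timber: 3.94 × 1.29 × 0.177 = 0.89962
timber→salt→donkey→timber: 3.49 × 1.42 × 0.177 = 0.87718
Maximum is timber→donkey→oil→timber at 0.9379; no arbitrage — every cycle loses value.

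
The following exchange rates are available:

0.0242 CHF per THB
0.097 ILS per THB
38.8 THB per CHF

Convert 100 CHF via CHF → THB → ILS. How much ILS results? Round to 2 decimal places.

376.36

100 CHF × 38.8 = 3880 THB
3880 THB × 0.097 = 376.36 ILS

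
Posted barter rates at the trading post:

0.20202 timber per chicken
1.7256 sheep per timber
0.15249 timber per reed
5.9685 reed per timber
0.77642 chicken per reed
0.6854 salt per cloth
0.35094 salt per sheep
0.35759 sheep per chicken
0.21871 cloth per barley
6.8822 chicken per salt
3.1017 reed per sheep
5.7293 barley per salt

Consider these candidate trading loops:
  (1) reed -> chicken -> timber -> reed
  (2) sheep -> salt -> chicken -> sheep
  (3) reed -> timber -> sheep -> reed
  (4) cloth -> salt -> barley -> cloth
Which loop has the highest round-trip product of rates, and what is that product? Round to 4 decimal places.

0.9362

(1) 0.77642 × 0.20202 × 5.9685 = 0.93617
(2) 0.35094 × 6.8822 × 0.35759 = 0.86367
(3) 0.15249 × 1.7256 × 3.1017 = 0.81617
(4) 0.6854 × 5.7293 × 0.21871 = 0.85884
Highest is cycle (1) at 0.9362 (≤1, no arbitrage).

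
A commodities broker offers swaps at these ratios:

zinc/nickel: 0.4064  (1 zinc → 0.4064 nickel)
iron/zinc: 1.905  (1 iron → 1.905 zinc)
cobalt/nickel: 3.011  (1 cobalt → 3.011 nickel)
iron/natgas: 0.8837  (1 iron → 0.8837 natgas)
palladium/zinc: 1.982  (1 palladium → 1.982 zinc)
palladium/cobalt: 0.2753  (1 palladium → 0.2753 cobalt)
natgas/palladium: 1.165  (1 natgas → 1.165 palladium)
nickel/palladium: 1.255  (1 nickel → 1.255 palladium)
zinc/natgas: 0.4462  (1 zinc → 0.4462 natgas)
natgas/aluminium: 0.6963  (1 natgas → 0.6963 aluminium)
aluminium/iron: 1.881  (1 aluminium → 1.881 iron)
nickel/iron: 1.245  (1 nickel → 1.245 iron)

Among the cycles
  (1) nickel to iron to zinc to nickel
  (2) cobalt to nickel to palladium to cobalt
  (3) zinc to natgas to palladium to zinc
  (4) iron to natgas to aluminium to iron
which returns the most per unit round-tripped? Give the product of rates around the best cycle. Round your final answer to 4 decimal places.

(1) 1.245 × 1.905 × 0.4064 = 0.96387
(2) 3.011 × 1.255 × 0.2753 = 1.04031
(3) 0.4462 × 1.165 × 1.982 = 1.03029
(4) 0.8837 × 0.6963 × 1.881 = 1.15742
Highest is cycle (4) at 1.1574 (>1, arbitrage).

1.1574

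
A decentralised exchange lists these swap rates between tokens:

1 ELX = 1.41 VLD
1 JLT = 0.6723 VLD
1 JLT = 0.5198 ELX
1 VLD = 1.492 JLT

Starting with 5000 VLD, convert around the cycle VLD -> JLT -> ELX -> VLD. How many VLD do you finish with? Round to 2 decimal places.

5000 VLD × 1.492 = 7460 JLT
7460 JLT × 0.5198 = 3877.708 ELX
3877.708 ELX × 1.41 = 5467.56828 VLD

5467.57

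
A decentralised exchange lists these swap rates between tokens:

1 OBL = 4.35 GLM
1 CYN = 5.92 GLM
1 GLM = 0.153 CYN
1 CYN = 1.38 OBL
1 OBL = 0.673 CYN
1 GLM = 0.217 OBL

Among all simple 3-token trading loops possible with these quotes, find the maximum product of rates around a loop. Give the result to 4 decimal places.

OBL→GLM→CYN→OBL: 4.35 × 0.153 × 1.38 = 0.91846
OBL→CYN→GLM→OBL: 0.673 × 5.92 × 0.217 = 0.86456
Maximum is OBL→GLM→CYN→OBL at 0.9185; no arbitrage — every cycle loses value.

0.9185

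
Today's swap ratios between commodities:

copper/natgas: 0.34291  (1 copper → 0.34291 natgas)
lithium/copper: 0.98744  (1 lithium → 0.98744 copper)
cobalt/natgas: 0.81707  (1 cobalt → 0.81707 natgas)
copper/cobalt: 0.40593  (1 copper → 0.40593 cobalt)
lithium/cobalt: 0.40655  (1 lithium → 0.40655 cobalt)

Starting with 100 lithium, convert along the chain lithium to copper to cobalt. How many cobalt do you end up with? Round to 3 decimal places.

40.083

100 lithium × 0.98744 = 98.744 copper
98.744 copper × 0.40593 = 40.08315192 cobalt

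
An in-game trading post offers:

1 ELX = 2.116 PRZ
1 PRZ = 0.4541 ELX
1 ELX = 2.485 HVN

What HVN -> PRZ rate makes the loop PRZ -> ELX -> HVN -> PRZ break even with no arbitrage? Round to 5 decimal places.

Known legs of the cycle: 0.4541 × 2.485 = 1.1284385
For no arbitrage the full-cycle product must be 1, so the missing rate is 1 / 1.1284385 ≈ 0.8861803.

0.88618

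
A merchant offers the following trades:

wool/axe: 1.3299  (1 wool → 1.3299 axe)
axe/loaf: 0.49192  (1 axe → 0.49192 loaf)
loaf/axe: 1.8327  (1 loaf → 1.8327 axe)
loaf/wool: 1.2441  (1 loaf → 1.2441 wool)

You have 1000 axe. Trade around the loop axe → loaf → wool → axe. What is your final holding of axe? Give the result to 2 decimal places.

1000 axe × 0.49192 = 491.92 loaf
491.92 loaf × 1.2441 = 611.997672 wool
611.997672 wool × 1.3299 = 813.8957039928 axe

813.90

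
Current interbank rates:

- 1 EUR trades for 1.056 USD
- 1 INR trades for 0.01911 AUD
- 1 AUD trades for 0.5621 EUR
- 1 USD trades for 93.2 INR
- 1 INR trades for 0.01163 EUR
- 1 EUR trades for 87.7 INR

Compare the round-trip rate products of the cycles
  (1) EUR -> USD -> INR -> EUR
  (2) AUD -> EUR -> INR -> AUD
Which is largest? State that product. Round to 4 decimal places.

(1) 1.056 × 93.2 × 0.01163 = 1.14462
(2) 0.5621 × 87.7 × 0.01911 = 0.94205
Highest is cycle (1) at 1.1446 (>1, arbitrage).

1.1446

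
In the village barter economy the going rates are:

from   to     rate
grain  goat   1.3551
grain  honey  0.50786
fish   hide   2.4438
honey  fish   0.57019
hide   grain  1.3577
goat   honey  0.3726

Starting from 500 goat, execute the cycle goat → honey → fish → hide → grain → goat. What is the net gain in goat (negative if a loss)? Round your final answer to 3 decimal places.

500 goat × 0.3726 = 186.3 honey
186.3 honey × 0.57019 = 106.226397 fish
106.226397 fish × 2.4438 = 259.5960689886 hide
259.5960689886 hide × 1.3577 = 352.45358286582222 grain
352.45358286582222 grain × 1.3551 = 477.609850141475690322 goat
Net change: 477.609850141475690322 − 500 = -22.390149858524309678 goat

-22.390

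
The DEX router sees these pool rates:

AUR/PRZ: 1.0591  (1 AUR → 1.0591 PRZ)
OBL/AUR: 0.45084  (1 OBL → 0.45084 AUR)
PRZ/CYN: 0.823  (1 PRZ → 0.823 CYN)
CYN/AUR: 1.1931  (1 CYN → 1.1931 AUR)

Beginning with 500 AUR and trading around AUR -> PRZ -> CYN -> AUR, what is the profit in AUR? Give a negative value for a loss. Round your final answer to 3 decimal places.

19.976

500 AUR × 1.0591 = 529.55 PRZ
529.55 PRZ × 0.823 = 435.81965 CYN
435.81965 CYN × 1.1931 = 519.976424415 AUR
Net change: 519.976424415 − 500 = 19.976424415 AUR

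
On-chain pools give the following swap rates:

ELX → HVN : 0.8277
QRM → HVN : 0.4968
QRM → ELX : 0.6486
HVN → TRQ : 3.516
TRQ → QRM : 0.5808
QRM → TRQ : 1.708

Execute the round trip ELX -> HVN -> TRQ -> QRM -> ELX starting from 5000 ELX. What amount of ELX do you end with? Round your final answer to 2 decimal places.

5481.45

5000 ELX × 0.8277 = 4138.5 HVN
4138.5 HVN × 3.516 = 14550.966 TRQ
14550.966 TRQ × 0.5808 = 8451.2010528 QRM
8451.2010528 QRM × 0.6486 = 5481.44900284608 ELX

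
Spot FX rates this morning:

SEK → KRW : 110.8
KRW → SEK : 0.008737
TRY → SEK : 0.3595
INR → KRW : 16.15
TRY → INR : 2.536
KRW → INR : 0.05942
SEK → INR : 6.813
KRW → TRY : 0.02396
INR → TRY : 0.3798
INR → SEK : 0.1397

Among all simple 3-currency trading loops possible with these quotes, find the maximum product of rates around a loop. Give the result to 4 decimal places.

0.9813

KRW→TRY→INR→KRW: 0.02396 × 2.536 × 16.15 = 0.98132
KRW→SEK→INR→KRW: 0.008737 × 6.813 × 16.15 = 0.96133
KRW→TRY→SEK→KRW: 0.02396 × 0.3595 × 110.8 = 0.95439
INR→TRY→SEK→INR: 0.3798 × 0.3595 × 6.813 = 0.93023
KRW→INR→SEK→KRW: 0.05942 × 0.1397 × 110.8 = 0.91975
Maximum is KRW→TRY→INR→KRW at 0.9813; no arbitrage — every cycle loses value.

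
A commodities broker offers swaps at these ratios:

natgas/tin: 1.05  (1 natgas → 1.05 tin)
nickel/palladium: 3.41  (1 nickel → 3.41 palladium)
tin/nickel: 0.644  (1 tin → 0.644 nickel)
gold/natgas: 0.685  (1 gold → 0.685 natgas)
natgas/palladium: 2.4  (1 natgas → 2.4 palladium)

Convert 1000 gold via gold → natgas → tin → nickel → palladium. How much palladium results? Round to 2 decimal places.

1579.50

1000 gold × 0.685 = 685 natgas
685 natgas × 1.05 = 719.25 tin
719.25 tin × 0.644 = 463.197 nickel
463.197 nickel × 3.41 = 1579.50177 palladium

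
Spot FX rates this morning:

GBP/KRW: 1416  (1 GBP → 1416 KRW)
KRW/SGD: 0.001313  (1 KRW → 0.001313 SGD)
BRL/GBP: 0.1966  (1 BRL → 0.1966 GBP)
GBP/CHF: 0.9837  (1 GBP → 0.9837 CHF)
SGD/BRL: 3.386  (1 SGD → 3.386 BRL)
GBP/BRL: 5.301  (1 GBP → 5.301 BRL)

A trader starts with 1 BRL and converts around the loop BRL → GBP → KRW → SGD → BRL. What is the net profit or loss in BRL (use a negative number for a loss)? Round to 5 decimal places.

1 BRL × 0.1966 = 0.1966 GBP
0.1966 GBP × 1416 = 278.3856 KRW
278.3856 KRW × 0.001313 = 0.3655202928 SGD
0.3655202928 SGD × 3.386 = 1.2376517114208 BRL
Net change: 1.2376517114208 − 1 = 0.2376517114208 BRL

0.23765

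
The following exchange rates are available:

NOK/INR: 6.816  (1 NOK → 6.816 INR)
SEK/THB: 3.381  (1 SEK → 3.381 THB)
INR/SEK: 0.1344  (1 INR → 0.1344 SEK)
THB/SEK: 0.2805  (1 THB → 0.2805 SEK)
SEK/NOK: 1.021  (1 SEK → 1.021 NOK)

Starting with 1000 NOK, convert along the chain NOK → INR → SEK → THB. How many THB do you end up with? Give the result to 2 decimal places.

3097.23

1000 NOK × 6.816 = 6816 INR
6816 INR × 0.1344 = 916.0704 SEK
916.0704 SEK × 3.381 = 3097.2340224 THB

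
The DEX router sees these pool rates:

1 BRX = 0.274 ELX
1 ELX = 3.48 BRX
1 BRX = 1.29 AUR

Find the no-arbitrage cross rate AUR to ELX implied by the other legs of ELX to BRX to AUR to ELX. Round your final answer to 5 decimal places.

Known legs of the cycle: 3.48 × 1.29 = 4.4892
For no arbitrage the full-cycle product must be 1, so the missing rate is 1 / 4.4892 ≈ 0.2227568.

0.22276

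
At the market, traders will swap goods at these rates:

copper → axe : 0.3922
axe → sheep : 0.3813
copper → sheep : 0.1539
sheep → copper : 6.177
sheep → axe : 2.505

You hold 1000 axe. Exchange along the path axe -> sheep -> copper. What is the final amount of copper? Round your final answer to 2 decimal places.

2355.29

1000 axe × 0.3813 = 381.3 sheep
381.3 sheep × 6.177 = 2355.2901 copper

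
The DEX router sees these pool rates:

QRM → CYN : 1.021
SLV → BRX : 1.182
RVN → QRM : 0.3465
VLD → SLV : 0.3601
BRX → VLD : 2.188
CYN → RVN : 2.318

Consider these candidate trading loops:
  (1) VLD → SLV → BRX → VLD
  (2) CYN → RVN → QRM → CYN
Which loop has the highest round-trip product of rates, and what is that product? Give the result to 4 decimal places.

0.9313

(1) 0.3601 × 1.182 × 2.188 = 0.93130
(2) 2.318 × 0.3465 × 1.021 = 0.82005
Highest is cycle (1) at 0.9313 (≤1, no arbitrage).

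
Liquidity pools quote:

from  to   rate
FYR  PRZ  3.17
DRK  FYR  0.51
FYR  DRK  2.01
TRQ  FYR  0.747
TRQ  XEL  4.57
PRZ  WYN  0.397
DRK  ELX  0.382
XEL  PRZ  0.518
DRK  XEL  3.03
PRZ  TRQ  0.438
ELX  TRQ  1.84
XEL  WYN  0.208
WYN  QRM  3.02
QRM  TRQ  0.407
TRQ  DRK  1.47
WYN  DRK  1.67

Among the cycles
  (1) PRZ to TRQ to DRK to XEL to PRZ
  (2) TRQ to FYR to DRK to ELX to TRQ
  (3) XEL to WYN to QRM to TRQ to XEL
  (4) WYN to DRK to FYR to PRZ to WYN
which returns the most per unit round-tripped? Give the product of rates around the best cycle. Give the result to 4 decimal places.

1.1684

(1) 0.438 × 1.47 × 3.03 × 0.518 = 1.01056
(2) 0.747 × 2.01 × 0.382 × 1.84 = 1.05535
(3) 0.208 × 3.02 × 0.407 × 4.57 = 1.16837
(4) 1.67 × 0.51 × 3.17 × 0.397 = 1.07186
Highest is cycle (3) at 1.1684 (>1, arbitrage).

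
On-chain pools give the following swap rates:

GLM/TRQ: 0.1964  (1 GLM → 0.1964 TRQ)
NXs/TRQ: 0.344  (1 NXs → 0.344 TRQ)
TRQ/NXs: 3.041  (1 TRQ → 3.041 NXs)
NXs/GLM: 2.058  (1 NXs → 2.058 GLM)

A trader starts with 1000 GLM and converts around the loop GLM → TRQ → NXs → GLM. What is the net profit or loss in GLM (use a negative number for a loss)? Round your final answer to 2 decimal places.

229.15

1000 GLM × 0.1964 = 196.4 TRQ
196.4 TRQ × 3.041 = 597.2524 NXs
597.2524 NXs × 2.058 = 1229.1454392 GLM
Net change: 1229.1454392 − 1000 = 229.1454392 GLM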